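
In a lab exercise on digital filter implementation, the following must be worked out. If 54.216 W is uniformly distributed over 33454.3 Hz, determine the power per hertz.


Power spectral density:
PSD = P / BW
    = 54.216 / 33454.3
    = 0.0016206 W/Hz

0.0016206 W/Hz


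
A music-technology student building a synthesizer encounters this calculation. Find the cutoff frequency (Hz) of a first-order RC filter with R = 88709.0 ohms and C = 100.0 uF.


Cutoff frequency of a first-order RC filter:
fc = 1 / (2 * pi * R * C)
C = 100.0 uF = 0.0001 F
fc = 1 / (2 * pi * 88709.0 * 0.0001)
   = 1 / 55.737508541459
   = 0.017941 Hz

0.017941 Hz


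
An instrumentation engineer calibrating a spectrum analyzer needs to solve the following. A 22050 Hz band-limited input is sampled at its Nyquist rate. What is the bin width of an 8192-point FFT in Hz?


Step 1 — Nyquist sampling rate:
fs = 2 * fmax = 2 * 22050 = 44100 Hz

Step 2 — DFT bin spacing:
df = fs / N = 44100 / 8192 = 5.3833 Hz

5.3833 Hz


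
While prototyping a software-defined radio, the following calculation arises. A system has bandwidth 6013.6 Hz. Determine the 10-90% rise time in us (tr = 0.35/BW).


Rise time from bandwidth relationship:
tr = 0.35 / BW
   = 0.35 / 6013.6
   = 5.820141014e-05 s
   = 58.2014 us

58.2014 us


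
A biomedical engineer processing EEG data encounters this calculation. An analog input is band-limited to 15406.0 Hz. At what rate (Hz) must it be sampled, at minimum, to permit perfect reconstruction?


The Nyquist rate is twice the maximum frequency component.
fs_min = 2 * fmax
      = 2 * 15406.0
      = 30812.0 Hz

30812.0


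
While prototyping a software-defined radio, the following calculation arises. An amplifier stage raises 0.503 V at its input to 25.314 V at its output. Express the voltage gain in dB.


Voltage gain in dB:
G = 20 * log10(Vout / Vin)
  = 20 * log10(25.314 / 0.503)
  = 20 * log10(50.326044)
  = 20 * 1.701793
  = 34.04 dB

34.04 dB


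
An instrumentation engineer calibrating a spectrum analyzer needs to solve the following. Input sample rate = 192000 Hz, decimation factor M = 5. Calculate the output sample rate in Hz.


Decimation reduces the sample rate:
fs_out = fs_in / M
       = 192000 / 5
       = 38400.0 Hz

38400.0 Hz


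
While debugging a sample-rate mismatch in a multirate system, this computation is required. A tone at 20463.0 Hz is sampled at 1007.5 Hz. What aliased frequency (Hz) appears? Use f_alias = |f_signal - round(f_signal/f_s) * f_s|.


Compute the nearest integer multiple of fs to the signal:
n = round(20463.0 / 1007.5) = 20
f_alias = |20463.0 - 20 * 1007.5|
        = |20463.0 - 20150.0|
        = 313.0 Hz

313.0


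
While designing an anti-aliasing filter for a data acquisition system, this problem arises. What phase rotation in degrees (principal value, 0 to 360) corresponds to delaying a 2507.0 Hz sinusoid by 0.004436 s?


Phase shift from frequency and time delay:
phi = 360 * f * t_delay
    = 360 * 2507.0 * 0.004436
    = 4003.58 degrees
    mod 360 = 43.58 degrees

43.58 degrees


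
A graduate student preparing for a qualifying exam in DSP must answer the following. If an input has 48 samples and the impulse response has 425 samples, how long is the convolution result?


Linear convolution output length:
L = N + M - 1
  = 48 + 425 - 1
  = 472 samples

472


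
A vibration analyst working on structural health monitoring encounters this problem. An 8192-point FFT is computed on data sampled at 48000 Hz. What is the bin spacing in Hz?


DFT frequency resolution:
df = fs / N
   = 48000 / 8192
   = 5.8594 Hz

5.8594 Hz


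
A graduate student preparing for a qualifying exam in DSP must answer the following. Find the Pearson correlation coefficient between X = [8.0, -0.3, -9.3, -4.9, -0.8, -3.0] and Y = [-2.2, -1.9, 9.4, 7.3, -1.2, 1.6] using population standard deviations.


Pearson correlation coefficient (population):
r = cov(X,Y) / (std(X) * std(Y))
Mean X = -1.7167, Mean Y = 2.1667
Cov(X,Y) = -20.290556
Std(X) = 5.268591, Std(Y) = 4.581363
r = -0.8406

-0.8406


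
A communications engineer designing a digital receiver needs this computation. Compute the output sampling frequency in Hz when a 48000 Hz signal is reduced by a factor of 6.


Decimation reduces the sample rate:
fs_out = fs_in / M
       = 48000 / 6
       = 8000.0 Hz

8000.0 Hz


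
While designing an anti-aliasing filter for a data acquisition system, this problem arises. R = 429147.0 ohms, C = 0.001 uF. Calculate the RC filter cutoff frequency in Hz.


Cutoff frequency of a first-order RC filter:
fc = 1 / (2 * pi * R * C)
C = 0.001 uF = 1e-09 F
fc = 1 / (2 * pi * 429147.0 * 1e-09)
   = 1 / 0.0026964101250202
   = 370.863464 Hz

370.863464 Hz


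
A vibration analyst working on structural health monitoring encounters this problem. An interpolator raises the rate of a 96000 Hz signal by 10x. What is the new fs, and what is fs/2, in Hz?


Step 1 — output sample rate after interpolation by L:
fs_out = L * fs_in = 10 * 96000 = 960000 Hz

Step 2 — Nyquist frequency of the output stream:
f_Nyq = fs_out / 2 = 960000 / 2 = 480000.0 Hz

fs_out = 960000 Hz; f_Nyquist = 480000.0 Hz


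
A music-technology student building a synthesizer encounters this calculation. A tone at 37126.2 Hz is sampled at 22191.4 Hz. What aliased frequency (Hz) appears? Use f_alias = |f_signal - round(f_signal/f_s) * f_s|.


Compute the nearest integer multiple of fs to the signal:
n = round(37126.2 / 22191.4) = 2
f_alias = |37126.2 - 2 * 22191.4|
        = |37126.2 - 44382.8|
        = 7256.6 Hz

7256.6


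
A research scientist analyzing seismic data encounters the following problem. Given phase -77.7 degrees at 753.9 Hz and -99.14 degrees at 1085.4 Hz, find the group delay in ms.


Group delay from phase difference:
tau = -d(phi)/d(omega)
d(phi) = -21.44 deg = -0.374199 rad
d(omega) = 2*pi*(1085.4 - 753.9) = 2082.8759 rad/s
tau = -(-0.374199) / 2082.8759
    = 0.1797 ms

0.1797 ms


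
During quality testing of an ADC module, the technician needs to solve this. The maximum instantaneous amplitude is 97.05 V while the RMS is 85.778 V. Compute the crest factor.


Crest factor is the ratio of peak to RMS:
CF = V_peak / V_rms
   = 97.05 / 85.778
   = 1.1314

1.1314


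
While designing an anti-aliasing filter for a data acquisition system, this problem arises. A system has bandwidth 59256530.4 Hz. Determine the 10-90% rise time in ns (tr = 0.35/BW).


Rise time from bandwidth relationship:
tr = 0.35 / BW
   = 0.35 / 59256530.4
   = 5.906521992e-09 s
   = 5.9065 ns

5.9065 ns


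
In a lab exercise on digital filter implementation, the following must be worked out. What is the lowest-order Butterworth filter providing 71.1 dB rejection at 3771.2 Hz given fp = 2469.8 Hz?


Butterworth filter order formula:
n = log10(10^(A/10) - 1) / (2 * log10(f_stop/f_pass))
10^(71.1/10) - 1 = 12882494.5169
f_stop/f_pass = 3771.2 / 2469.8 = 1.5269
n = 19.3398 -> ceil = 20

20


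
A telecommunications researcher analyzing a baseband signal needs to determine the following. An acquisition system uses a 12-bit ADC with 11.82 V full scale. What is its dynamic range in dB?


Dynamic range from full-scale to LSB:
V_min = V_max / 2^bits = 11.82 / 2^12
DR = 20 * log10(V_max / V_min)
   = 20 * log10(2^12)
   = 20 * 12 * log10(2)
   = 72.25 dB

72.25 dB


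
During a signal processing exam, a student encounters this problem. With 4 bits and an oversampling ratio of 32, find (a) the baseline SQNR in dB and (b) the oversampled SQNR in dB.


Step 1 — baseline SQNR at Nyquist:
SQNR_base = 6.02*N + 1.76
          = 6.02*4 + 1.76
          = 25.84 dB

Step 2 — oversampling processing gain:
G = 10*log10(OSR) = 10*log10(32) = 15.05 dB

Step 3 — total:
SQNR_total = 25.84 + 15.05 = 40.89 dB

Base SQNR = 25.84 dB; oversampled SQNR = 40.89 dB


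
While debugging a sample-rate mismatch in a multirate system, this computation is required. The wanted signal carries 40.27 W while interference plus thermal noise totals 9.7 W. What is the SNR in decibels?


SNR in decibels:
SNR = 10 * log10(Ps / Pn)
    = 10 * log10(40.27 / 9.7)
    = 10 * log10(4.1515)
    = 10 * 0.6182
    = 6.18 dB

6.18 dB


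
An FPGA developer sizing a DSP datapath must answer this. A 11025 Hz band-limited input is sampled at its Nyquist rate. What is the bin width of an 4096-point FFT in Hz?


Step 1 — Nyquist sampling rate:
fs = 2 * fmax = 2 * 11025 = 22050 Hz

Step 2 — DFT bin spacing:
df = fs / N = 22050 / 4096 = 5.3833 Hz

5.3833 Hz


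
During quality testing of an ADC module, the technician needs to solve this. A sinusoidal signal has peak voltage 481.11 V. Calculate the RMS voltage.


RMS voltage for a sinusoidal waveform:
V_rms = V_peak / sqrt(2)
      = 481.11 / 1.414214
      = 340.196 V

340.196 V


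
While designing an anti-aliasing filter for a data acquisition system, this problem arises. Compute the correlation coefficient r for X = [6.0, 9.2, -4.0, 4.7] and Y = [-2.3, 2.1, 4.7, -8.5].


Pearson correlation coefficient (population):
r = cov(X,Y) / (std(X) * std(Y))
Mean X = 3.975, Mean Y = -1.0
Cov(X,Y) = -9.3325
Std(X) = 4.886909, Std(Y) = 5.001
r = -0.3819

-0.3819


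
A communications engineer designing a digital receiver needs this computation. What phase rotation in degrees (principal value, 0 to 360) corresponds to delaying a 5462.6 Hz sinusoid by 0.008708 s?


Phase shift from frequency and time delay:
phi = 360 * f * t_delay
    = 360 * 5462.6 * 0.008708
    = 17124.6 degrees
    mod 360 = 204.6 degrees

204.6 degrees


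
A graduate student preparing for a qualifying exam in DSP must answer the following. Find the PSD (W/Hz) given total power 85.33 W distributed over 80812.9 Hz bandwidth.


Power spectral density:
PSD = P / BW
    = 85.33 / 80812.9
    = 0.0010559 W/Hz

0.0010559 W/Hz


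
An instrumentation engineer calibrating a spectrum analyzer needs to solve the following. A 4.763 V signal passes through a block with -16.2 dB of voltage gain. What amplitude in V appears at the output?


Output voltage from dB gain:
V_out = V_in * 10^(gain_dB / 20)
      = 4.763 * 10^(-16.2 / 20)
      = 4.763 * 0.154882
      = 0.7377 V

0.7377 V


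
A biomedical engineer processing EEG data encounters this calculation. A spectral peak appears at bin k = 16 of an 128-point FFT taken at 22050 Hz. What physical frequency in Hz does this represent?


Frequency of DFT bin k:
f_k = k * fs / N
    = 16 * 22050 / 128
    = 352800 / 128
    = 2756.25 Hz

2756.25 Hz


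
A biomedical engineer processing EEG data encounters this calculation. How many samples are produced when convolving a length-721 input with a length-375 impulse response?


Linear convolution output length:
L = N + M - 1
  = 721 + 375 - 1
  = 1095 samples

1095


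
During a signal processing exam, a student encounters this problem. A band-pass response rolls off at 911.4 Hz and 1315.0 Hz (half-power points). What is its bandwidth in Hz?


Bandwidth is the difference of -3dB frequencies:
BW = f_high - f_low
   = 1315.0 - 911.4
   = 403.6 Hz

403.6 Hz


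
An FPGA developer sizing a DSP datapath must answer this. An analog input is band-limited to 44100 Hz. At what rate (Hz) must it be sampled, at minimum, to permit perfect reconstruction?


The Nyquist rate is twice the maximum frequency component.
fs_min = 2 * fmax
      = 2 * 44100
      = 88200 Hz

88200


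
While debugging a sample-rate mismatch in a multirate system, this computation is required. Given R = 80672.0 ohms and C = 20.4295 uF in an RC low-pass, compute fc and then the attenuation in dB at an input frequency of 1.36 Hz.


Step 1 — cutoff frequency:
fc = 1 / (2*pi*R*C)
C = 20.4295 uF = 2.04295e-05 F
fc = 1 / (2*pi*80672.0*2.04295e-05)
   = 0.0965694 Hz

Step 2 — magnitude at f = 1.36 Hz:
|H(f)| = 1 / sqrt(1 + (f/fc)^2)
f/fc = 1.36 / 0.0965694 = 14.083136
|H| = 1 / sqrt(1 + 198.33472) = 0.0708286
|H|_dB = 20*log10(0.0708286) = -23.0 dB

fc = 0.0965694 Hz; |H(1.36 Hz)| = -23.0 dB


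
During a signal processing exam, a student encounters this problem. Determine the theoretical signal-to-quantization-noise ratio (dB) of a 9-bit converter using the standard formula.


Theoretical SNR for a full-scale sinusoid:
SNR = 6.02 * N + 1.76
    = 6.02 * 9 + 1.76
    = 54.18 + 1.76
    = 55.94 dB

55.94 dB


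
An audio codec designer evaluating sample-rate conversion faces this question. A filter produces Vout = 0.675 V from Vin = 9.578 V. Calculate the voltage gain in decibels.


Voltage gain in dB:
G = 20 * log10(Vout / Vin)
  = 20 * log10(0.675 / 9.578)
  = 20 * log10(0.070474)
  = 20 * -1.151971
  = -23.04 dB

-23.04 dB


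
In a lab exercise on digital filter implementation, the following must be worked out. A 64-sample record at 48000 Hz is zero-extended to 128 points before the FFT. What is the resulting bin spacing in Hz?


Frequency resolution after zero-padding:
N_padded = 64 * 2 = 128
df = fs / N_padded
   = 48000 / 128
   = 375.0 Hz

375.0 Hz


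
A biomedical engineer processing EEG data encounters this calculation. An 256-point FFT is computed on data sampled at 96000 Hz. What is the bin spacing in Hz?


DFT frequency resolution:
df = fs / N
   = 96000 / 256
   = 375.0 Hz

375.0 Hz


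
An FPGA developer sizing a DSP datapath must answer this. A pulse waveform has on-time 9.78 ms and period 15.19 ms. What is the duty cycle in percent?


Duty cycle as a percentage:
DC = (t_on / T) * 100
   = (9.78 / 15.19) * 100
   = 0.643845 * 100
   = 64.38 %

64.38 %


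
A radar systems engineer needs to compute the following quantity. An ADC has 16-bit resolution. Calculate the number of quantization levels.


Number of quantization levels = 2^N
= 2^16
= 65536

65536


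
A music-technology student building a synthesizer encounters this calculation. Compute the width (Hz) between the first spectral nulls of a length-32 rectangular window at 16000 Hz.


Main lobe width for a rectangular window:
Width = 2 * fs / N
      = 2 * 16000 / 32
      = 32000 / 32
      = 1000.0 Hz

1000.0 Hz


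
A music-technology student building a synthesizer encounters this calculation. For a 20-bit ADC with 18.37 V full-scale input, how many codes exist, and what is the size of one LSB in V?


Step 1 — number of quantization levels:
L = 2^N = 2^20 = 1048576

Step 2 — LSB step size:
delta = Vfs / L
      = 18.37 / 1048576
      = 1.752e-05 V

Levels = 1048576; step size = 1.752e-05 V


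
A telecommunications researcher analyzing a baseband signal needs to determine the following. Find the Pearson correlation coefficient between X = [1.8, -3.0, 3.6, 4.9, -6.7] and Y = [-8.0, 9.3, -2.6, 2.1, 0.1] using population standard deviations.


Pearson correlation coefficient (population):
r = cov(X,Y) / (std(X) * std(Y))
Mean X = 0.12, Mean Y = 0.18
Cov(X,Y) = -8.4296
Std(X) = 4.336542, Std(Y) = 5.68345
r = -0.342

-0.342


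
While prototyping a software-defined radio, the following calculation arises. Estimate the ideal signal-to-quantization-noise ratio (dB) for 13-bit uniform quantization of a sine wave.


Theoretical SNR for a full-scale sinusoid:
SNR = 6.02 * N + 1.76
    = 6.02 * 13 + 1.76
    = 78.26 + 1.76
    = 80.02 dB

80.02 dB


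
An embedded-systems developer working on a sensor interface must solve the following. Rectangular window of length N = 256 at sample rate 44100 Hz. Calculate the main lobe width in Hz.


Main lobe width for a rectangular window:
Width = 2 * fs / N
      = 2 * 44100 / 256
      = 88200 / 256
      = 344.531 Hz

344.531 Hz


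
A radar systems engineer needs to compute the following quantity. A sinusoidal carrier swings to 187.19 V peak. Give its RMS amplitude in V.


RMS voltage for a sinusoidal waveform:
V_rms = V_peak / sqrt(2)
      = 187.19 / 1.414214
      = 132.363 V

132.363 V


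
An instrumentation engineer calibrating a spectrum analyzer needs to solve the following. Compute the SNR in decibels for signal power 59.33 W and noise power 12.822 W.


SNR in decibels:
SNR = 10 * log10(Ps / Pn)
    = 10 * log10(59.33 / 12.822)
    = 10 * log10(4.6272)
    = 10 * 0.6653
    = 6.65 dB

6.65 dB


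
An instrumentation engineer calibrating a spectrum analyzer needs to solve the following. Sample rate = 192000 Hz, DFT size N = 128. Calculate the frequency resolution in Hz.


DFT frequency resolution:
df = fs / N
   = 192000 / 128
   = 1500.0 Hz

1500.0 Hz


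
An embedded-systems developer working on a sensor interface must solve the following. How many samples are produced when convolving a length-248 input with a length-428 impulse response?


Linear convolution output length:
L = N + M - 1
  = 248 + 428 - 1
  = 675 samples

675


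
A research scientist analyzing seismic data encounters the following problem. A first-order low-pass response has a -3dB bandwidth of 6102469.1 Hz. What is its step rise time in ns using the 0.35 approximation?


Rise time from bandwidth relationship:
tr = 0.35 / BW
   = 0.35 / 6102469.1
   = 5.735383404e-08 s
   = 57.3538 ns

57.3538 ns


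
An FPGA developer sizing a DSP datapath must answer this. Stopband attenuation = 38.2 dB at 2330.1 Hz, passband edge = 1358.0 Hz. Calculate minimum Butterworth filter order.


Butterworth filter order formula:
n = log10(10^(A/10) - 1) / (2 * log10(f_stop/f_pass))
10^(38.2/10) - 1 = 6605.9345
f_stop/f_pass = 2330.1 / 1358.0 = 1.7158
n = 8.1457 -> ceil = 9

9


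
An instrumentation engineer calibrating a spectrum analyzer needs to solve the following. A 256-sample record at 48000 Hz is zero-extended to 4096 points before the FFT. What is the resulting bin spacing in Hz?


Frequency resolution after zero-padding:
N_padded = 256 * 16 = 4096
df = fs / N_padded
   = 48000 / 4096
   = 11.7188 Hz

11.7188 Hz


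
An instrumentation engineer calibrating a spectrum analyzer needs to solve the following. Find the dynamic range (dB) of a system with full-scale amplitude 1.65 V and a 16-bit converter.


Dynamic range from full-scale to LSB:
V_min = V_max / 2^bits = 1.65 / 2^16
DR = 20 * log10(V_max / V_min)
   = 20 * log10(2^16)
   = 20 * 16 * log10(2)
   = 96.33 dB

96.33 dB


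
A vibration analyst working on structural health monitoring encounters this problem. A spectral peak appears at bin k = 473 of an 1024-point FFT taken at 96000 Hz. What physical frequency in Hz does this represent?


Frequency of DFT bin k:
f_k = k * fs / N
    = 473 * 96000 / 1024
    = 45408000 / 1024
    = 44343.75 Hz

44343.75 Hz


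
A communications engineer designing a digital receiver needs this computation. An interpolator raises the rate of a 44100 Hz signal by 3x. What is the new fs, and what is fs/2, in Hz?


Step 1 — output sample rate after interpolation by L:
fs_out = L * fs_in = 3 * 44100 = 132300 Hz

Step 2 — Nyquist frequency of the output stream:
f_Nyq = fs_out / 2 = 132300 / 2 = 66150.0 Hz

fs_out = 132300 Hz; f_Nyquist = 66150.0 Hz


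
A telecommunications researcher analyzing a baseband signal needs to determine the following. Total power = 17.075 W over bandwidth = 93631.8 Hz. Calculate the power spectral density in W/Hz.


Power spectral density:
PSD = P / BW
    = 17.075 / 93631.8
    = 0.00018236 W/Hz

0.00018236 W/Hz


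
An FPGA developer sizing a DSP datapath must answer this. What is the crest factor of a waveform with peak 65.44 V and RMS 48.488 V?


Crest factor is the ratio of peak to RMS:
CF = V_peak / V_rms
   = 65.44 / 48.488
   = 1.3496

1.3496


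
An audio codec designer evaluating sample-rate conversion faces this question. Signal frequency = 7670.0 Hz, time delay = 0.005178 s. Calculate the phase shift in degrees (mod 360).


Phase shift from frequency and time delay:
phi = 360 * f * t_delay
    = 360 * 7670.0 * 0.005178
    = 14297.49 degrees
    mod 360 = 257.49 degrees

257.49 degrees


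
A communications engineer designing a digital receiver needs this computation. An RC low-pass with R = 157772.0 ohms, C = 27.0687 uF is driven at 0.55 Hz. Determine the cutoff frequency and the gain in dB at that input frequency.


Step 1 — cutoff frequency:
fc = 1 / (2*pi*R*C)
C = 27.0687 uF = 2.70687e-05 F
fc = 1 / (2*pi*157772.0*2.70687e-05)
   = 0.0372669 Hz

Step 2 — magnitude at f = 0.55 Hz:
|H(f)| = 1 / sqrt(1 + (f/fc)^2)
f/fc = 0.55 / 0.0372669 = 14.758405
|H| = 1 / sqrt(1 + 217.810518) = 0.067603
|H|_dB = 20*log10(0.067603) = -23.4 dB

fc = 0.0372669 Hz; |H(0.55 Hz)| = -23.4 dB


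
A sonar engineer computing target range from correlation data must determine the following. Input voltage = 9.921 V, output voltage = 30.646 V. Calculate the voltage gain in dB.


Voltage gain in dB:
G = 20 * log10(Vout / Vin)
  = 20 * log10(30.646 / 9.921)
  = 20 * log10(3.089003)
  = 20 * 0.489818
  = 9.8 dB

9.8 dB


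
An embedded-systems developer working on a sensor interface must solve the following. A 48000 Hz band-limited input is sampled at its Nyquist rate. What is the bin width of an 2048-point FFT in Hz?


Step 1 — Nyquist sampling rate:
fs = 2 * fmax = 2 * 48000 = 96000 Hz

Step 2 — DFT bin spacing:
df = fs / N = 96000 / 2048 = 46.875 Hz

46.875 Hz


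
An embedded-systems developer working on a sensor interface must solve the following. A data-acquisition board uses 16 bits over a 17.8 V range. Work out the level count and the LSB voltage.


Step 1 — number of quantization levels:
L = 2^N = 2^16 = 65536

Step 2 — LSB step size:
delta = Vfs / L
      = 17.8 / 65536
      = 0.00027161 V

Levels = 65536; step size = 0.00027161 V


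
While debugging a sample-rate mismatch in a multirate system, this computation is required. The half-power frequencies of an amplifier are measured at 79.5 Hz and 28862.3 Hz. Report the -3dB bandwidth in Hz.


Bandwidth is the difference of -3dB frequencies:
BW = f_high - f_low
   = 28862.3 - 79.5
   = 28782.8 Hz

28782.8 Hz


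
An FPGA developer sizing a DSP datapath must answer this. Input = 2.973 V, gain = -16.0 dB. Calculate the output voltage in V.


Output voltage from dB gain:
V_out = V_in * 10^(gain_dB / 20)
      = 2.973 * 10^(-16.0 / 20)
      = 2.973 * 0.158489
      = 0.4712 V

0.4712 V


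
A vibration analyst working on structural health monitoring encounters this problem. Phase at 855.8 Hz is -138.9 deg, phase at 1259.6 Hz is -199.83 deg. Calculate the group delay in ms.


Group delay from phase difference:
tau = -d(phi)/d(omega)
d(phi) = -60.93 deg = -1.063429 rad
d(omega) = 2*pi*(1259.6 - 855.8) = 2537.1502 rad/s
tau = -(-1.063429) / 2537.1502
    = 0.4191 ms

0.4191 ms


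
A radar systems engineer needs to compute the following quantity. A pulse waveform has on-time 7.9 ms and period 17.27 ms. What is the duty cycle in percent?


Duty cycle as a percentage:
DC = (t_on / T) * 100
   = (7.9 / 17.27) * 100
   = 0.457441 * 100
   = 45.74 %

45.74 %


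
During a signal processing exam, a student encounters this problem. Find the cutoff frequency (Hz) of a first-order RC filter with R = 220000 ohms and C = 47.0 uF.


Cutoff frequency of a first-order RC filter:
fc = 1 / (2 * pi * R * C)
C = 47.0 uF = 4.7e-05 F
fc = 1 / (2 * pi * 220000 * 4.7e-05)
   = 1 / 64.968136076237
   = 0.015392 Hz

0.015392 Hz


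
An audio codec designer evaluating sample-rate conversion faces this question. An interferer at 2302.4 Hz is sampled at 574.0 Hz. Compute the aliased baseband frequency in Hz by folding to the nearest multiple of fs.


Compute the nearest integer multiple of fs to the signal:
n = round(2302.4 / 574.0) = 4
f_alias = |2302.4 - 4 * 574.0|
        = |2302.4 - 2296.0|
        = 6.4 Hz

6.4


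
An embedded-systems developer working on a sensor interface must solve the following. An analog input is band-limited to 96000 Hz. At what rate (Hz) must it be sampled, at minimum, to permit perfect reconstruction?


The Nyquist rate is twice the maximum frequency component.
fs_min = 2 * fmax
      = 2 * 96000
      = 192000 Hz

192000


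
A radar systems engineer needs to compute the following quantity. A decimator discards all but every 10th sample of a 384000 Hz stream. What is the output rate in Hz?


Decimation reduces the sample rate:
fs_out = fs_in / M
       = 384000 / 10
       = 38400.0 Hz

38400.0 Hz


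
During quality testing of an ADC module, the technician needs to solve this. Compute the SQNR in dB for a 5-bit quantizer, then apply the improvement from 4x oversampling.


Step 1 — baseline SQNR at Nyquist:
SQNR_base = 6.02*N + 1.76
          = 6.02*5 + 1.76
          = 31.86 dB

Step 2 — oversampling processing gain:
G = 10*log10(OSR) = 10*log10(4) = 6.02 dB

Step 3 — total:
SQNR_total = 31.86 + 6.02 = 37.88 dB

Base SQNR = 31.86 dB; oversampled SQNR = 37.88 dB


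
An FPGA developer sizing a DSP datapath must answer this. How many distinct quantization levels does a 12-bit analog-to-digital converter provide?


Number of quantization levels = 2^N
= 2^12
= 4096

4096


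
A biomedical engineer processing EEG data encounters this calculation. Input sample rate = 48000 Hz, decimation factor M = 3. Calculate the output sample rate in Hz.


Decimation reduces the sample rate:
fs_out = fs_in / M
       = 48000 / 3
       = 16000.0 Hz

16000.0 Hz


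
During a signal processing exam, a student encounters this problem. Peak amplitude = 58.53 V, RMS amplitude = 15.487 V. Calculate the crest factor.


Crest factor is the ratio of peak to RMS:
CF = V_peak / V_rms
   = 58.53 / 15.487
   = 3.7793

3.7793


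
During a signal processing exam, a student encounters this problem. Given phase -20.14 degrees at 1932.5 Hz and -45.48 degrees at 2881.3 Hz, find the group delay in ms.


Group delay from phase difference:
tau = -d(phi)/d(omega)
d(phi) = -25.34 deg = -0.442266 rad
d(omega) = 2*pi*(2881.3 - 1932.5) = 5961.4862 rad/s
tau = -(-0.442266) / 5961.4862
    = 0.0742 ms

0.0742 ms


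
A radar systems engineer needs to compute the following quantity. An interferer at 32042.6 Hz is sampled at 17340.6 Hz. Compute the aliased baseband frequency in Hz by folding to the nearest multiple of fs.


Compute the nearest integer multiple of fs to the signal:
n = round(32042.6 / 17340.6) = 2
f_alias = |32042.6 - 2 * 17340.6|
        = |32042.6 - 34681.2|
        = 2638.6 Hz

2638.6


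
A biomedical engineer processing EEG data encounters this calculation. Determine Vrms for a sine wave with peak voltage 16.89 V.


RMS voltage for a sinusoidal waveform:
V_rms = V_peak / sqrt(2)
      = 16.89 / 1.414214
      = 11.943 V

11.943 V


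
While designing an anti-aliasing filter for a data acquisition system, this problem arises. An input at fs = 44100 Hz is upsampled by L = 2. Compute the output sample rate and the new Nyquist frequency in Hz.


Step 1 — output sample rate after interpolation by L:
fs_out = L * fs_in = 2 * 44100 = 88200 Hz

Step 2 — Nyquist frequency of the output stream:
f_Nyq = fs_out / 2 = 88200 / 2 = 44100.0 Hz

fs_out = 88200 Hz; f_Nyquist = 44100.0 Hz


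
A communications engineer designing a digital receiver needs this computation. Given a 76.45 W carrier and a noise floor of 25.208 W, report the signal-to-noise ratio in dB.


SNR in decibels:
SNR = 10 * log10(Ps / Pn)
    = 10 * log10(76.45 / 25.208)
    = 10 * log10(3.0328)
    = 10 * 0.4818
    = 4.82 dB

4.82 dB


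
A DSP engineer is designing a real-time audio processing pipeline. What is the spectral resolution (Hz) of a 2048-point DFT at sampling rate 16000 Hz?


DFT frequency resolution:
df = fs / N
   = 16000 / 2048
   = 7.8125 Hz

7.8125 Hz


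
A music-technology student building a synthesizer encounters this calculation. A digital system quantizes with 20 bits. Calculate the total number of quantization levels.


Number of quantization levels = 2^N
= 2^20
= 1048576

1048576


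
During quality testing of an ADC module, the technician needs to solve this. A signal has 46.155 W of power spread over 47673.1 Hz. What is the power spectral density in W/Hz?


Power spectral density:
PSD = P / BW
    = 46.155 / 47673.1
    = 0.00096816 W/Hz

0.00096816 W/Hz


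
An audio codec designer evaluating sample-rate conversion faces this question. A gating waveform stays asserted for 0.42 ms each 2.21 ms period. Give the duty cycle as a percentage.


Duty cycle as a percentage:
DC = (t_on / T) * 100
   = (0.42 / 2.21) * 100
   = 0.190045 * 100
   = 19.0 %

19.0 %


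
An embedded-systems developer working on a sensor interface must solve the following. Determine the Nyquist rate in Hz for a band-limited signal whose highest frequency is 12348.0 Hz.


The Nyquist rate is twice the maximum frequency component.
fs_min = 2 * fmax
      = 2 * 12348.0
      = 24696.0 Hz

24696.0


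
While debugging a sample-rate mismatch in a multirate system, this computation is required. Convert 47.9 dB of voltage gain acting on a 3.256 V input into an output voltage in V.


Output voltage from dB gain:
V_out = V_in * 10^(gain_dB / 20)
      = 3.256 * 10^(47.9 / 20)
      = 3.256 * 248.313311
      = 808.5081 V

808.5081 V


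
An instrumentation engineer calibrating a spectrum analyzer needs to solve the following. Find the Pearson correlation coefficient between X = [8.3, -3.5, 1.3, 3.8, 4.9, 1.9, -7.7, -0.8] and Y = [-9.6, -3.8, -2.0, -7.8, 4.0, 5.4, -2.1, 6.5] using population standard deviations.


Pearson correlation coefficient (population):
r = cov(X,Y) / (std(X) * std(Y))
Mean X = 1.025, Mean Y = -1.175
Cov(X,Y) = -6.019375
Std(X) = 4.695942, Std(Y) = 5.61488
r = -0.2283

-0.2283


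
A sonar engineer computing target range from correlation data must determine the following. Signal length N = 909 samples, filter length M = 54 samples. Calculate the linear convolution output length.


Linear convolution output length:
L = N + M - 1
  = 909 + 54 - 1
  = 962 samples

962


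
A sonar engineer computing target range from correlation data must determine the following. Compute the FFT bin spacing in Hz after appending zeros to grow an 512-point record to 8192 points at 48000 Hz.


Frequency resolution after zero-padding:
N_padded = 512 * 16 = 8192
df = fs / N_padded
   = 48000 / 8192
   = 5.8594 Hz

5.8594 Hz


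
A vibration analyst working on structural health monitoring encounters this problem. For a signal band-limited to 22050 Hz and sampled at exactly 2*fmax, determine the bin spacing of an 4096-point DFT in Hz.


Step 1 — Nyquist sampling rate:
fs = 2 * fmax = 2 * 22050 = 44100 Hz

Step 2 — DFT bin spacing:
df = fs / N = 44100 / 4096 = 10.7666 Hz

10.7666 Hz


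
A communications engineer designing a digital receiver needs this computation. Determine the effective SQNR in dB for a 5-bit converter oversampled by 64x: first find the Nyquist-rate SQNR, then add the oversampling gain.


Step 1 — baseline SQNR at Nyquist:
SQNR_base = 6.02*N + 1.76
          = 6.02*5 + 1.76
          = 31.86 dB

Step 2 — oversampling processing gain:
G = 10*log10(OSR) = 10*log10(64) = 18.06 dB

Step 3 — total:
SQNR_total = 31.86 + 18.06 = 49.92 dB

Base SQNR = 31.86 dB; oversampled SQNR = 49.92 dB


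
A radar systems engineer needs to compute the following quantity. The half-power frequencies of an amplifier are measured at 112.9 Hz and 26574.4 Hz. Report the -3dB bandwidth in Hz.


Bandwidth is the difference of -3dB frequencies:
BW = f_high - f_low
   = 26574.4 - 112.9
   = 26461.5 Hz

26461.5 Hz


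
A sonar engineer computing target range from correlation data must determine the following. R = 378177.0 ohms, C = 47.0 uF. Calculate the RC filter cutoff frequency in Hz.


Cutoff frequency of a first-order RC filter:
fc = 1 / (2 * pi * R * C)
C = 47.0 uF = 4.7e-05 F
fc = 1 / (2 * pi * 378177.0 * 4.7e-05)
   = 1 / 111.67933998592
   = 0.008954 Hz

0.008954 Hz


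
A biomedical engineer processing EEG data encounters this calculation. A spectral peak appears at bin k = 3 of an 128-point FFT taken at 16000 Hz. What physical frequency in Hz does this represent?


Frequency of DFT bin k:
f_k = k * fs / N
    = 3 * 16000 / 128
    = 48000 / 128
    = 375.0 Hz

375.0 Hz


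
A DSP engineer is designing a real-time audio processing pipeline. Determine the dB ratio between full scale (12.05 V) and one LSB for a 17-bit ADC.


Dynamic range from full-scale to LSB:
V_min = V_max / 2^bits = 12.05 / 2^17
DR = 20 * log10(V_max / V_min)
   = 20 * log10(2^17)
   = 20 * 17 * log10(2)
   = 102.35 dB

102.35 dB


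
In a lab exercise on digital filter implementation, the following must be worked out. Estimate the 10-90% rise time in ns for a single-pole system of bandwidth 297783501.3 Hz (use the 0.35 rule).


Rise time from bandwidth relationship:
tr = 0.35 / BW
   = 0.35 / 297783501.3
   = 1.175350543e-09 s
   = 1.1754 ns

1.1754 ns


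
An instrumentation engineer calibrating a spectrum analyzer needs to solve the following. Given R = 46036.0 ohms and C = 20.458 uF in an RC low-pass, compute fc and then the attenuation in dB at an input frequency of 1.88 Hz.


Step 1 — cutoff frequency:
fc = 1 / (2*pi*R*C)
C = 20.458 uF = 2.0458e-05 F
fc = 1 / (2*pi*46036.0*2.0458e-05)
   = 0.168989 Hz

Step 2 — magnitude at f = 1.88 Hz:
|H(f)| = 1 / sqrt(1 + (f/fc)^2)
f/fc = 1.88 / 0.168989 = 11.124984
|H| = 1 / sqrt(1 + 123.765269) = 0.0895268
|H|_dB = 20*log10(0.0895268) = -20.96 dB

fc = 0.168989 Hz; |H(1.88 Hz)| = -20.96 dB


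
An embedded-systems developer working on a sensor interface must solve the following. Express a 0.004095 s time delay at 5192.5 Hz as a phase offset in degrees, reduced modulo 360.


Phase shift from frequency and time delay:
phi = 360 * f * t_delay
    = 360 * 5192.5 * 0.004095
    = 7654.78 degrees
    mod 360 = 94.78 degrees

94.78 degrees


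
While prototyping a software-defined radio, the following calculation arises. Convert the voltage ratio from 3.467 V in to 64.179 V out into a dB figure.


Voltage gain in dB:
G = 20 * log10(Vout / Vin)
  = 20 * log10(64.179 / 3.467)
  = 20 * log10(18.511393)
  = 20 * 1.267439
  = 25.35 dB

25.35 dB


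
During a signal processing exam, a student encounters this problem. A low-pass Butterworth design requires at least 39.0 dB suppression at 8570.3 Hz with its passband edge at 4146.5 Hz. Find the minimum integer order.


Butterworth filter order formula:
n = log10(10^(A/10) - 1) / (2 * log10(f_stop/f_pass))
10^(39.0/10) - 1 = 7942.2823
f_stop/f_pass = 8570.3 / 4146.5 = 2.0669
n = 6.1842 -> ceil = 7

7


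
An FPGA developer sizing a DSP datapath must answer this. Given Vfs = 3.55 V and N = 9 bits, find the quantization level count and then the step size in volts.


Step 1 — number of quantization levels:
L = 2^N = 2^9 = 512

Step 2 — LSB step size:
delta = Vfs / L
      = 3.55 / 512
      = 0.00693359 V

Levels = 512; step size = 0.00693359 V


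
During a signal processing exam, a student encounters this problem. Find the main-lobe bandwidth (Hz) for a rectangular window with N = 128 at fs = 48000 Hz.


Main lobe width for a rectangular window:
Width = 2 * fs / N
      = 2 * 48000 / 128
      = 96000 / 128
      = 750.0 Hz

750.0 Hz


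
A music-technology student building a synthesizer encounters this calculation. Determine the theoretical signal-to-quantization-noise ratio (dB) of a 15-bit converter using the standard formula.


Theoretical SNR for a full-scale sinusoid:
SNR = 6.02 * N + 1.76
    = 6.02 * 15 + 1.76
    = 90.3 + 1.76
    = 92.06 dB

92.06 dB


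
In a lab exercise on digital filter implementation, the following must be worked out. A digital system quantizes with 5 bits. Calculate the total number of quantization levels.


Number of quantization levels = 2^N
= 2^5
= 32

32


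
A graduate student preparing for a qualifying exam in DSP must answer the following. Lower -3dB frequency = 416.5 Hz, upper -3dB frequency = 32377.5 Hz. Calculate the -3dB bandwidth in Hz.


Bandwidth is the difference of -3dB frequencies:
BW = f_high - f_low
   = 32377.5 - 416.5
   = 31961.0 Hz

31961.0 Hz


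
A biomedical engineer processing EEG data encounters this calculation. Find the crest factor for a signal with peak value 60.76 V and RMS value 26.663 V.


Crest factor is the ratio of peak to RMS:
CF = V_peak / V_rms
   = 60.76 / 26.663
   = 2.2788

2.2788


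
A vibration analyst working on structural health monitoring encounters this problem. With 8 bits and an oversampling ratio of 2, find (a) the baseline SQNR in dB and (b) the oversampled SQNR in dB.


Step 1 — baseline SQNR at Nyquist:
SQNR_base = 6.02*N + 1.76
          = 6.02*8 + 1.76
          = 49.92 dB

Step 2 — oversampling processing gain:
G = 10*log10(OSR) = 10*log10(2) = 3.01 dB

Step 3 — total:
SQNR_total = 49.92 + 3.01 = 52.93 dB

Base SQNR = 49.92 dB; oversampled SQNR = 52.93 dB


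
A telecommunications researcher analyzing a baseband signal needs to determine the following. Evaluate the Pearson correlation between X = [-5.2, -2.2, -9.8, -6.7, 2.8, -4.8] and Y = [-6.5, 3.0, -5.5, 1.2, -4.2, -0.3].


Pearson correlation coefficient (population):
r = cov(X,Y) / (std(X) * std(Y))
Mean X = -4.3167, Mean Y = -2.05
Cov(X,Y) = 1.6075
Std(X) = 3.913403, Std(Y) = 3.546242
r = 0.1158

0.1158


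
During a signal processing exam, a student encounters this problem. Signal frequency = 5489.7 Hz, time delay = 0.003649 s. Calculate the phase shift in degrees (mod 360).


Phase shift from frequency and time delay:
phi = 360 * f * t_delay
    = 360 * 5489.7 * 0.003649
    = 7211.49 degrees
    mod 360 = 11.49 degrees

11.49 degrees


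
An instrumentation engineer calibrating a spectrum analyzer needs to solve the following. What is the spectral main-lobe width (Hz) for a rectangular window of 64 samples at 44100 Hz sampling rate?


Main lobe width for a rectangular window:
Width = 2 * fs / N
      = 2 * 44100 / 64
      = 88200 / 64
      = 1378.125 Hz

1378.125 Hz


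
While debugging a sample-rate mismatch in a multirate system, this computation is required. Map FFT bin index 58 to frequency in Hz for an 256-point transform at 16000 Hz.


Frequency of DFT bin k:
f_k = k * fs / N
    = 58 * 16000 / 256
    = 928000 / 256
    = 3625.0 Hz

3625.0 Hz


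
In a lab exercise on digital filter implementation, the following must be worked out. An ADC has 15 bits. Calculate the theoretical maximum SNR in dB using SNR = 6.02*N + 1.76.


Theoretical SNR for a full-scale sinusoid:
SNR = 6.02 * N + 1.76
    = 6.02 * 15 + 1.76
    = 90.3 + 1.76
    = 92.06 dB

92.06 dB


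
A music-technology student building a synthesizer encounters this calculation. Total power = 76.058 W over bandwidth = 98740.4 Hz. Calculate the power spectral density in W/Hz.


Power spectral density:
PSD = P / BW
    = 76.058 / 98740.4
    = 0.00077028 W/Hz

0.00077028 W/Hz


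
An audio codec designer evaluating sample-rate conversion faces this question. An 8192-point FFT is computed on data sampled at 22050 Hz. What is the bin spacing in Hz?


DFT frequency resolution:
df = fs / N
   = 22050 / 8192
   = 2.6917 Hz

2.6917 Hz


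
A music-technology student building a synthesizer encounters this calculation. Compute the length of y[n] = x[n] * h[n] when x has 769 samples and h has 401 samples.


Linear convolution output length:
L = N + M - 1
  = 769 + 401 - 1
  = 1169 samples

1169


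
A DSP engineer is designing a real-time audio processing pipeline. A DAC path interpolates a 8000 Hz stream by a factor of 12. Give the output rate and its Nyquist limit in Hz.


Step 1 — output sample rate after interpolation by L:
fs_out = L * fs_in = 12 * 8000 = 96000 Hz

Step 2 — Nyquist frequency of the output stream:
f_Nyq = fs_out / 2 = 96000 / 2 = 48000.0 Hz

fs_out = 96000 Hz; f_Nyquist = 48000.0 Hz


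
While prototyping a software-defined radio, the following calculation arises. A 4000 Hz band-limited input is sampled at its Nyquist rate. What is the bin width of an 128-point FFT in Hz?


Step 1 — Nyquist sampling rate:
fs = 2 * fmax = 2 * 4000 = 8000 Hz

Step 2 — DFT bin spacing:
df = fs / N = 8000 / 128 = 62.5 Hz

62.5 Hz
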